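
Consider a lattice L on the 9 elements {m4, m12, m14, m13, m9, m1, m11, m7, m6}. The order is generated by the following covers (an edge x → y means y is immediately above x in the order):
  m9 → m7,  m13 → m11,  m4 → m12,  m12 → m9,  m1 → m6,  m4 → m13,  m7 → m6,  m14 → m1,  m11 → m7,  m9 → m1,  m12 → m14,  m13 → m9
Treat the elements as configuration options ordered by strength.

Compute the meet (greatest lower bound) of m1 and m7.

m9

Common lower bounds of {m1, m7}: m12, m13, m4, m9.
The greatest among these is m9.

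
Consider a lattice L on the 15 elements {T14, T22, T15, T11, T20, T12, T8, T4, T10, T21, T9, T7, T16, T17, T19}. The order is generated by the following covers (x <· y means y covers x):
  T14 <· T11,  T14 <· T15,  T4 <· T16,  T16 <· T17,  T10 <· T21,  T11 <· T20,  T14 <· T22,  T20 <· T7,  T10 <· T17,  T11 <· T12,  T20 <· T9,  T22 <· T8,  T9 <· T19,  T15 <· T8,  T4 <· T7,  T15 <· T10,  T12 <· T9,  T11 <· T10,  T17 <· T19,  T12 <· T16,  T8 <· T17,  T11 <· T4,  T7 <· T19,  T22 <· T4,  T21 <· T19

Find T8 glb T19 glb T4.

Common lower bounds of {T8, T19, T4}: T14, T22.
The greatest among these is T22.

T22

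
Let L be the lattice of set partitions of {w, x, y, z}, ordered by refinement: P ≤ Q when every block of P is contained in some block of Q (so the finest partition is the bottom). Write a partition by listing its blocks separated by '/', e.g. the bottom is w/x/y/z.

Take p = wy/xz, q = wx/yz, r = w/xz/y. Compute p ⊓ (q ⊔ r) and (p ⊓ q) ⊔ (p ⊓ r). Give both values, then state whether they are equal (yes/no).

q ⊔ r = wxyz, so p ⊓ (q ⊔ r) = wy/xz ⊓ wxyz = wy/xz.
p ⊓ q = w/x/y/z and p ⊓ r = w/xz/y, so (p ⊓ q) ⊔ (p ⊓ r) = w/x/y/z ⊔ w/xz/y = w/xz/y.
Equal: no.

wy/xz; w/xz/y; no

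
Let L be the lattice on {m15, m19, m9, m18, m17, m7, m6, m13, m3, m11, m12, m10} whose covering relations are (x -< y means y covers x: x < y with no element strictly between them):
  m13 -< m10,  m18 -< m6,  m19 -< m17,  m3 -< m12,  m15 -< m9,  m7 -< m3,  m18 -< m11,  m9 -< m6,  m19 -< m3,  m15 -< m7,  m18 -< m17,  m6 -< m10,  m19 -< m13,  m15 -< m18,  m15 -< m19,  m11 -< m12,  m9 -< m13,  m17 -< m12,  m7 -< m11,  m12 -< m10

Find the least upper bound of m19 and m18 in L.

Common upper bounds of {m19, m18}: m10, m12, m17.
The least among these is m17.

m17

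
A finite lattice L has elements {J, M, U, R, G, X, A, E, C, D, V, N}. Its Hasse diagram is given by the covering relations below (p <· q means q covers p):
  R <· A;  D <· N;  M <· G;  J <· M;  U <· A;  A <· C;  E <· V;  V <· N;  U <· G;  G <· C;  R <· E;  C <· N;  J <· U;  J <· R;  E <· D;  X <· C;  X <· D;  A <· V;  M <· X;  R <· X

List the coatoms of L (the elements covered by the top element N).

C, D, V

The coatoms are exactly the elements covered by N: C, D, V.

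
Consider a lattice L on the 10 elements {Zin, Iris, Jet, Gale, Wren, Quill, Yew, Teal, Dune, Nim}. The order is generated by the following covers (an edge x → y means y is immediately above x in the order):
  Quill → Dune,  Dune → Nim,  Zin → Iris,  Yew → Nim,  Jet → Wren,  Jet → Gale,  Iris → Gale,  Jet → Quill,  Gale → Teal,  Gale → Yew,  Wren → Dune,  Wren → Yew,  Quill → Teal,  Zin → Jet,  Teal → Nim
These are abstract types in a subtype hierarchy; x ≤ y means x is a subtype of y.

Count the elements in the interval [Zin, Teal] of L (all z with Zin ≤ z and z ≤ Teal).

The interval [Zin, Teal] = {Gale, Iris, Jet, Quill, Teal, Zin}, which has 6 elements.

6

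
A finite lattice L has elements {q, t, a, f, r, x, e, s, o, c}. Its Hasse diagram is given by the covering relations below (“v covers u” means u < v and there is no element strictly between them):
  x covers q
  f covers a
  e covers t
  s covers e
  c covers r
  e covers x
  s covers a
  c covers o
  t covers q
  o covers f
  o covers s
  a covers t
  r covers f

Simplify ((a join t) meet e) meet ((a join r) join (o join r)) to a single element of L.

t

a ∨ t = a
a ∧ e = t
a ∨ r = r
o ∨ r = c
r ∨ c = c
t ∧ c = t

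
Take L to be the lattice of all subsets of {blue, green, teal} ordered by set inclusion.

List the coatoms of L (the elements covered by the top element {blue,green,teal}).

The coatoms are exactly the elements covered by {blue,green,teal}: {blue,green}, {blue,teal}, {green,teal}.

{blue,green}, {blue,teal}, {green,teal}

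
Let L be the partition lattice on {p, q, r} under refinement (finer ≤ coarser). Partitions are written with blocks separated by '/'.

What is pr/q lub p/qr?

pqr

The join of pr/q and p/qr merges any blocks that overlap across the partitions, giving pqr.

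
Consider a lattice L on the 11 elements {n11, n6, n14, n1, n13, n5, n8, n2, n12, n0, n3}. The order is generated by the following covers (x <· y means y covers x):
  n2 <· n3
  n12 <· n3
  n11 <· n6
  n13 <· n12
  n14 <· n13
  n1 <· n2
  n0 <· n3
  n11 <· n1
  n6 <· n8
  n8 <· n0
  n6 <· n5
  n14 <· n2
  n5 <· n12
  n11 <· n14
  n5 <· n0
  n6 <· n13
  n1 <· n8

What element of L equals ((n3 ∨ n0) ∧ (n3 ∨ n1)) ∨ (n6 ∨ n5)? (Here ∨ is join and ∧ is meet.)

n3 ∨ n0 = n3
n3 ∨ n1 = n3
n3 ∧ n3 = n3
n6 ∨ n5 = n5
n3 ∨ n5 = n3

n3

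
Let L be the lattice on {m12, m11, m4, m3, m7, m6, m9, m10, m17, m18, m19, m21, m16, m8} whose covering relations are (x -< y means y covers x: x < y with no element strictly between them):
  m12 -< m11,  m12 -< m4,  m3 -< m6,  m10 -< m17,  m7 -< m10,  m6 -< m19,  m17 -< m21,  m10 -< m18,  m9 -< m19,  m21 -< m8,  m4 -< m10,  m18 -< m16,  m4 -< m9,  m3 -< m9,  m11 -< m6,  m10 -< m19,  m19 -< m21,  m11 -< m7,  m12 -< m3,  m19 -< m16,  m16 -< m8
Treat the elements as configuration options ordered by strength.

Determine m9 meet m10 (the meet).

Common lower bounds of {m9, m10}: m12, m4.
The greatest among these is m4.

m4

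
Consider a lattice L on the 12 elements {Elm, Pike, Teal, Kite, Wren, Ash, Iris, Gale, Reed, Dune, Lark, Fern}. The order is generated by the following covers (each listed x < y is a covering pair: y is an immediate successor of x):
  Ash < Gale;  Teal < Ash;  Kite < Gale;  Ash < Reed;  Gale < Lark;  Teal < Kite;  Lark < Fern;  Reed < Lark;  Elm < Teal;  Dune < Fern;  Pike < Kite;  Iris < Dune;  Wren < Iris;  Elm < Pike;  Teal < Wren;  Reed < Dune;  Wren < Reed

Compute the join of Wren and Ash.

Reed

Common upper bounds of {Wren, Ash}: Dune, Fern, Lark, Reed.
The least among these is Reed.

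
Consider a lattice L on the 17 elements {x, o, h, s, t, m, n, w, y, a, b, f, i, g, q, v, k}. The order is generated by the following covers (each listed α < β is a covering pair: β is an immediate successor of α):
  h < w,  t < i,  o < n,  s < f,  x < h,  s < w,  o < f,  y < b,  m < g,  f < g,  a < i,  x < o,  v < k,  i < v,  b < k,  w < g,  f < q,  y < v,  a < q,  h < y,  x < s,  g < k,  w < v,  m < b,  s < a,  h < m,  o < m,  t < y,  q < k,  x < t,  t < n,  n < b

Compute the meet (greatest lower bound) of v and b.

y

Common lower bounds of {v, b}: h, t, x, y.
The greatest among these is y.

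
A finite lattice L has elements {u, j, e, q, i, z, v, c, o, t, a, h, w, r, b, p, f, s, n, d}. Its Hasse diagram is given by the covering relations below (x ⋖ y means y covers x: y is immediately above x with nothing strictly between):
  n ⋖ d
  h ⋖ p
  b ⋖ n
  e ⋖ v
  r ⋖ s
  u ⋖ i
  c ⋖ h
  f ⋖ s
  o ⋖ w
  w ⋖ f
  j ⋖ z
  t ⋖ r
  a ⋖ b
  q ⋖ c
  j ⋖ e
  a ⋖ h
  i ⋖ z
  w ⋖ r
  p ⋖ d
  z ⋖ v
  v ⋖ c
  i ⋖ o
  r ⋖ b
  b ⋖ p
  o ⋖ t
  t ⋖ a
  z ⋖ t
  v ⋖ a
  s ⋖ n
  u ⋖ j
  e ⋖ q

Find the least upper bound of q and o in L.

h

Common upper bounds of {q, o}: d, h, p.
The least among these is h.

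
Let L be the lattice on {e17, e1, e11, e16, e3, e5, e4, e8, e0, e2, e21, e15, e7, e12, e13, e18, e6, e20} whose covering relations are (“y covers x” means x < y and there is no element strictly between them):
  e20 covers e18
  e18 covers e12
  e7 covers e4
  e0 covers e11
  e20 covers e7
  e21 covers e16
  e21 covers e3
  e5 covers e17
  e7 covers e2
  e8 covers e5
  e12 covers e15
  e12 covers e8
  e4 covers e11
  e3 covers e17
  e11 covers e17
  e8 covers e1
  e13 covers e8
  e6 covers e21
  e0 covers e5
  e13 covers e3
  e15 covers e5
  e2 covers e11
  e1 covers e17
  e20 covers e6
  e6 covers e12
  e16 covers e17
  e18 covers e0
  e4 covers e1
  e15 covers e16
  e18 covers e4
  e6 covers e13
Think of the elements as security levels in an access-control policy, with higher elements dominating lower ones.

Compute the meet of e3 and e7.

Common lower bounds of {e3, e7}: e17.
The greatest among these is e17.

e17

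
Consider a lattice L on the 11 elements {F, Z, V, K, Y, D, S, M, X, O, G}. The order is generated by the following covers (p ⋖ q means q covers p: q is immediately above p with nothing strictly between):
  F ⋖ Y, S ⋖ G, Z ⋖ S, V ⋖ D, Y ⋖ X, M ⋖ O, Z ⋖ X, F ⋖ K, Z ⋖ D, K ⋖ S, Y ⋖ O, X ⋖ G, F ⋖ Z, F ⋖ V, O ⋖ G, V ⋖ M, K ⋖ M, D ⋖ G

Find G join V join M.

G

Common upper bounds of {G, V, M}: G.
The least among these is G.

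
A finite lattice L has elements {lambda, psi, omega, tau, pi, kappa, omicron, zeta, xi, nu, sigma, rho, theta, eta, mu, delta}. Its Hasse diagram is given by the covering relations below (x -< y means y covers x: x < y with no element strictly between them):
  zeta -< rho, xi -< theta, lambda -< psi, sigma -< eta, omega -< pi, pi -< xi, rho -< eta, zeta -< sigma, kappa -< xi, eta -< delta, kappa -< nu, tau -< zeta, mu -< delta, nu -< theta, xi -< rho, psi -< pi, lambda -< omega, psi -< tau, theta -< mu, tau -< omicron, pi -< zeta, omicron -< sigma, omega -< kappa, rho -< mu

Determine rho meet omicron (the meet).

tau

Common lower bounds of {rho, omicron}: lambda, psi, tau.
The greatest among these is tau.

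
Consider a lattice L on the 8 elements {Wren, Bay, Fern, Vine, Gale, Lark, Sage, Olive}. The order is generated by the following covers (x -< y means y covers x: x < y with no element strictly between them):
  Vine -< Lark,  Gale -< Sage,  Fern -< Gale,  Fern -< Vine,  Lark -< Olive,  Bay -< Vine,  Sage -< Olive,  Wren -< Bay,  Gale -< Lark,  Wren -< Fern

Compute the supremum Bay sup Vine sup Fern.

Vine

Common upper bounds of {Bay, Vine, Fern}: Lark, Olive, Vine.
The least among these is Vine.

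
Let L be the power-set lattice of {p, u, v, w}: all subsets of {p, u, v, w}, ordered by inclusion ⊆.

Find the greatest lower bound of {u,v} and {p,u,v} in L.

{u,v}

Common lower bounds of {{u,v}, {p,u,v}}: {u,v}, {u}, {v}, ∅.
The greatest among these is {u,v}.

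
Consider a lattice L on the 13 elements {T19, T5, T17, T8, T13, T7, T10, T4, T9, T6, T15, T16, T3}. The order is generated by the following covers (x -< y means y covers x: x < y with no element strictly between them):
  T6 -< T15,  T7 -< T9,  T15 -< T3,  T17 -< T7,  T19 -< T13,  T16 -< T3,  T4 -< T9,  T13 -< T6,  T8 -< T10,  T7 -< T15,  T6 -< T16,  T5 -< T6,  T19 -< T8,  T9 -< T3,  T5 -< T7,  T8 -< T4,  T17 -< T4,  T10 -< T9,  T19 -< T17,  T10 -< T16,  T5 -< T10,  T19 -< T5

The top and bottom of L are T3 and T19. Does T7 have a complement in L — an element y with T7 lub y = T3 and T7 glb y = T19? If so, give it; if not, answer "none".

For every candidate y, either T7 ∨ y ≠ T3 or T7 ∧ y ≠ T19; no complement exists.

none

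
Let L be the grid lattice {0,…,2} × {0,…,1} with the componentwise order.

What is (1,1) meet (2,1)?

In a product of chains, the meet is componentwise min, giving (1,1).

(1,1)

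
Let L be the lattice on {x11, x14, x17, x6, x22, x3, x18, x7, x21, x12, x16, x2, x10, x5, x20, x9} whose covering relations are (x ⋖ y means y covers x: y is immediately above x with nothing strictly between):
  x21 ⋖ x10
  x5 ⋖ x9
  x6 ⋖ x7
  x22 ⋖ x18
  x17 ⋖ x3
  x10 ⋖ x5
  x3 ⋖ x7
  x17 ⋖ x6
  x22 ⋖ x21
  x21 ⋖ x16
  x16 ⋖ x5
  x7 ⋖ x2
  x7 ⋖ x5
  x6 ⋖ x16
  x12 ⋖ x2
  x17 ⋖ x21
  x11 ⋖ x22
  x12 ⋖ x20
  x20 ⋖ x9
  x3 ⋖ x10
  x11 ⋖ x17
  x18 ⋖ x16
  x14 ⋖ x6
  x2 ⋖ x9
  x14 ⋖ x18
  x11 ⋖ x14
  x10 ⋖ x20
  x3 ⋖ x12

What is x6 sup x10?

x5

Common upper bounds of {x6, x10}: x5, x9.
The least among these is x5.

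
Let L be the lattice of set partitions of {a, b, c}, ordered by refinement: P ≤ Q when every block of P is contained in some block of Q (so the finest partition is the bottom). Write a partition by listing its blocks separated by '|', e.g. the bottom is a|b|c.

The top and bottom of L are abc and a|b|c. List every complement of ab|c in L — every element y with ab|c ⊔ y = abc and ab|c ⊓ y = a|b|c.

ac|b, a|bc

Need y with ab|c ∨ y = abc and ab|c ∧ y = a|b|c.
Checking each element gives: ac|b, a|bc.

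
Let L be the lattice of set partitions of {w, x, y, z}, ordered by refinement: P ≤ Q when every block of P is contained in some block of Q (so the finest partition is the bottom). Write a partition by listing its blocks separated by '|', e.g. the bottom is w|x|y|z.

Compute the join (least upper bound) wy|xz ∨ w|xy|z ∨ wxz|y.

The join of wy|xz, w|xy|z, wxz|y merges any blocks that overlap across the partitions, giving wxyz.

wxyz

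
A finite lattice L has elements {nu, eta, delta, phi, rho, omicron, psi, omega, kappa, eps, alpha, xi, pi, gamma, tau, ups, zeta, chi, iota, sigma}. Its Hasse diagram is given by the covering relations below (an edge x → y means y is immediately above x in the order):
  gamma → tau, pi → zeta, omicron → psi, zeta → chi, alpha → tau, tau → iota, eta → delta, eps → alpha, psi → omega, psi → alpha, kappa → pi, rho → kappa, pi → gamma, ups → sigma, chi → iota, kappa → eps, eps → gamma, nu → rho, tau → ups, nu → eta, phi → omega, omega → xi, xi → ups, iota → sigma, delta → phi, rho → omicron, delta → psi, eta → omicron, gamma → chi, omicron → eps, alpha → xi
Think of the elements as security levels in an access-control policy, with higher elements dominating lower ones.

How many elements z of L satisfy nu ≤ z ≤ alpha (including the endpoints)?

9

The interval [nu, alpha] = {alpha, delta, eps, eta, kappa, nu, omicron, psi, rho}, which has 9 elements.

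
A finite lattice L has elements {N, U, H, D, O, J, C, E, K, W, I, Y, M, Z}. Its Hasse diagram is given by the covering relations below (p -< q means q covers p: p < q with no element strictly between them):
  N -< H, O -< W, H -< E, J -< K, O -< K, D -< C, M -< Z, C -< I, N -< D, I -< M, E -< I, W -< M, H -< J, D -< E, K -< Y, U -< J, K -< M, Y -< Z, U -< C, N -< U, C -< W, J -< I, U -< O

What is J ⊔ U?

J

Common upper bounds of {J, U}: I, J, K, M, Y, Z.
The least among these is J.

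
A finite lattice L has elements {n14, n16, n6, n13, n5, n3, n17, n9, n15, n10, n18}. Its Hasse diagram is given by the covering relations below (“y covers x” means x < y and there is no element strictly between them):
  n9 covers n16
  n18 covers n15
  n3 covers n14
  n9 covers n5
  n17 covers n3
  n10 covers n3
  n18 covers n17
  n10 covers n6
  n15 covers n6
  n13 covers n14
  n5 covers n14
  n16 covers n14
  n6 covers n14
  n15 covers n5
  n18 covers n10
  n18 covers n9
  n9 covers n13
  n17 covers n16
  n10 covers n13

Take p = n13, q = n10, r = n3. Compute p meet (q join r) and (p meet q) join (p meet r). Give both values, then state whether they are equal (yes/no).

q join r = n10, so p meet (q join r) = n13 meet n10 = n13.
p meet q = n13 and p meet r = n14, so (p meet q) join (p meet r) = n13 join n14 = n13.
Equal: yes.

n13; n13; yes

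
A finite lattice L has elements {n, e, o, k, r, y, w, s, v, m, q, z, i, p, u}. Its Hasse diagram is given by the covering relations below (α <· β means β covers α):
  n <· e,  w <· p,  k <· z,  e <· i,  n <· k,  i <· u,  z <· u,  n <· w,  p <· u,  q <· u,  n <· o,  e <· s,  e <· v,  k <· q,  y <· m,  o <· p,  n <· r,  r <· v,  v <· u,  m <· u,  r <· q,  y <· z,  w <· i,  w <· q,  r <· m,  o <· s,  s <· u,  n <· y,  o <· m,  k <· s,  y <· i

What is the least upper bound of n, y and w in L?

Common upper bounds of {n, y, w}: i, u.
The least among these is i.

i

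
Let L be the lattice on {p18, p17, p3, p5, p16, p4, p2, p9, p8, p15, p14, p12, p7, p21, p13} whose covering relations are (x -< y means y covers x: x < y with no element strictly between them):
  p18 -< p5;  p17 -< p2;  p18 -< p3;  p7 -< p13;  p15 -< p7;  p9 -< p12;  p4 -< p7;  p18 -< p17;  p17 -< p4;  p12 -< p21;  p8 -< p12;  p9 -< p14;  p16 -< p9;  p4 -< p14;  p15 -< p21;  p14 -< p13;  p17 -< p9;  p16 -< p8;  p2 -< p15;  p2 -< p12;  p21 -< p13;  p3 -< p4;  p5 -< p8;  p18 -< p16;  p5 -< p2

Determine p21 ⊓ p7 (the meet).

p15

Common lower bounds of {p21, p7}: p15, p17, p18, p2, p5.
The greatest among these is p15.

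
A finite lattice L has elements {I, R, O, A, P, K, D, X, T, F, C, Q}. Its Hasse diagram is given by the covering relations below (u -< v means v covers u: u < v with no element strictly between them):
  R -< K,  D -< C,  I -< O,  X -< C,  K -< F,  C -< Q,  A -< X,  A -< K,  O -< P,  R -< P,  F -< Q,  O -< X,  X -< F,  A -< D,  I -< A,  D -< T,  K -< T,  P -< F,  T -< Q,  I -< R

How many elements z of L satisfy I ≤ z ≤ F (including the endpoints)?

The interval [I, F] = {A, F, I, K, O, P, R, X}, which has 8 elements.

8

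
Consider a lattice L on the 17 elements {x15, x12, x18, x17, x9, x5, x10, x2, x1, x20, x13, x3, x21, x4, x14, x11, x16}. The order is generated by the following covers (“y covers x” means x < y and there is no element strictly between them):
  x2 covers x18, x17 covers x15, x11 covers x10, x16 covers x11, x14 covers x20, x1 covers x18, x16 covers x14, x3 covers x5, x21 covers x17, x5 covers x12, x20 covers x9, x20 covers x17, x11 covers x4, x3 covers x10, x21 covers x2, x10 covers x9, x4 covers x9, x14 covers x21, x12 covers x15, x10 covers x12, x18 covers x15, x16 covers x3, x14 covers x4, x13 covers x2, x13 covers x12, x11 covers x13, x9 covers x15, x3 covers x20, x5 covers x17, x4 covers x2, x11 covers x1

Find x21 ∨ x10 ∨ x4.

Common upper bounds of {x21, x10, x4}: x16.
The least among these is x16.

x16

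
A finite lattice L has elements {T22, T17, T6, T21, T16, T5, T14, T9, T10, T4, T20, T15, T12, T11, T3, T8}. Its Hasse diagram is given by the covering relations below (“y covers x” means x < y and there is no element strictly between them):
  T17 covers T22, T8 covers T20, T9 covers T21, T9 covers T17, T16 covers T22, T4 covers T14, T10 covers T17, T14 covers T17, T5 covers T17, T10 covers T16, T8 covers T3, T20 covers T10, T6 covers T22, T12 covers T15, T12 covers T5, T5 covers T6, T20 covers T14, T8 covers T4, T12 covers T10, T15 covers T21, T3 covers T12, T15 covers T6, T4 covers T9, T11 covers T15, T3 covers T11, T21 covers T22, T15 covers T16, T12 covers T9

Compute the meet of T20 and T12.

T10

Common lower bounds of {T20, T12}: T10, T16, T17, T22.
The greatest among these is T10.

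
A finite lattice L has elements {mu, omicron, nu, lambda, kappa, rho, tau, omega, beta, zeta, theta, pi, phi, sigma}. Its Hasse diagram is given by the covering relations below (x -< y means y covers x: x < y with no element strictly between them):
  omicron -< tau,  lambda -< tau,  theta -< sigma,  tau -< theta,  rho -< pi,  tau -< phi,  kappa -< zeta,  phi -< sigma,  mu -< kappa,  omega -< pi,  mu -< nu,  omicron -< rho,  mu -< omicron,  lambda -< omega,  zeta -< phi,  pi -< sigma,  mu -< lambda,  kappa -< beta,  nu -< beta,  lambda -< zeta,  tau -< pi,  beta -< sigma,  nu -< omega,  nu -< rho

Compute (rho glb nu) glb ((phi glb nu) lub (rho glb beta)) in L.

nu

rho ∧ nu = nu
phi ∧ nu = mu
rho ∧ beta = nu
mu ∨ nu = nu
nu ∧ nu = nu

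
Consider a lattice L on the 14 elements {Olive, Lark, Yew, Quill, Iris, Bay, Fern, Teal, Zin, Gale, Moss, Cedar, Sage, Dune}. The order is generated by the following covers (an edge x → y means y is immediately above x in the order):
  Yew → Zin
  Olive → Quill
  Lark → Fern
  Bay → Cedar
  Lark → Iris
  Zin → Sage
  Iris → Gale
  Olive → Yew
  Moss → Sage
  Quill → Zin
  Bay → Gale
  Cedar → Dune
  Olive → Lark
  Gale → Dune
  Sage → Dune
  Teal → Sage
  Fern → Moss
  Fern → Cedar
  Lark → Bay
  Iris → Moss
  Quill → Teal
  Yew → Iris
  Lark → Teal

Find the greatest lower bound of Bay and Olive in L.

Olive

Common lower bounds of {Bay, Olive}: Olive.
The greatest among these is Olive.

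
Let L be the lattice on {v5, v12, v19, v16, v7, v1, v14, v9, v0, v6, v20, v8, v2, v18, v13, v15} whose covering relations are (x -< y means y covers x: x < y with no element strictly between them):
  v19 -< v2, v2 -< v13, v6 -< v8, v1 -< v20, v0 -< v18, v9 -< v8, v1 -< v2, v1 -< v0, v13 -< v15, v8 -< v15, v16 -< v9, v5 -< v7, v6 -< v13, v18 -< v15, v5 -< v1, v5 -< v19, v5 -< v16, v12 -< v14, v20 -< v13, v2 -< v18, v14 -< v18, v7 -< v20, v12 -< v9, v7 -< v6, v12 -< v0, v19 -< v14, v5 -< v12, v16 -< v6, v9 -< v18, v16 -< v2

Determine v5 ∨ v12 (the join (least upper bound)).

v12

Common upper bounds of {v5, v12}: v0, v12, v14, v15, v18, v8, v9.
The least among these is v12.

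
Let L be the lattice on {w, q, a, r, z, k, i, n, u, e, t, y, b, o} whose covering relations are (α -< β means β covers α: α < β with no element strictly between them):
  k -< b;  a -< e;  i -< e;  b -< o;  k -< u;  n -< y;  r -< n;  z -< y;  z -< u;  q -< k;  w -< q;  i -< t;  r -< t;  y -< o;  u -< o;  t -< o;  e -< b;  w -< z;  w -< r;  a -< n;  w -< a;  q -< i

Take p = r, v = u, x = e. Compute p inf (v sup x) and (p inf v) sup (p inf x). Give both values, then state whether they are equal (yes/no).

r; w; no

v sup x = o, so p inf (v sup x) = r inf o = r.
p inf v = w and p inf x = w, so (p inf v) sup (p inf x) = w sup w = w.
Equal: no.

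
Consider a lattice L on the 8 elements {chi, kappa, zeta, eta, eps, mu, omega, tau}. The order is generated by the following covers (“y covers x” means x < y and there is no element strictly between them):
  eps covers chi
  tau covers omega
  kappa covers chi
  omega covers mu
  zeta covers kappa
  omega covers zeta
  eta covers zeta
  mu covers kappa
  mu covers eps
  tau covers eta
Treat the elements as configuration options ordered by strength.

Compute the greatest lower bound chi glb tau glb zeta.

chi

Common lower bounds of {chi, tau, zeta}: chi.
The greatest among these is chi.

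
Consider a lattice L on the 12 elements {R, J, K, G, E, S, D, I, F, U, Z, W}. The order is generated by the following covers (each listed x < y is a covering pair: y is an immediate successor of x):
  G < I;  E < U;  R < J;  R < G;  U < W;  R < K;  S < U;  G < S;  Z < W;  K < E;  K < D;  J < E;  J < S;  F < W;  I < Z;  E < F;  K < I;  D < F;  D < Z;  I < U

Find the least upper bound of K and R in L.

Common upper bounds of {K, R}: D, E, F, I, K, U, W, Z.
The least among these is K.

K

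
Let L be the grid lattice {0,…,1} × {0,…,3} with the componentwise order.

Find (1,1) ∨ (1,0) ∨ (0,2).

In a product of chains, the join is componentwise max, giving (1,2).

(1,2)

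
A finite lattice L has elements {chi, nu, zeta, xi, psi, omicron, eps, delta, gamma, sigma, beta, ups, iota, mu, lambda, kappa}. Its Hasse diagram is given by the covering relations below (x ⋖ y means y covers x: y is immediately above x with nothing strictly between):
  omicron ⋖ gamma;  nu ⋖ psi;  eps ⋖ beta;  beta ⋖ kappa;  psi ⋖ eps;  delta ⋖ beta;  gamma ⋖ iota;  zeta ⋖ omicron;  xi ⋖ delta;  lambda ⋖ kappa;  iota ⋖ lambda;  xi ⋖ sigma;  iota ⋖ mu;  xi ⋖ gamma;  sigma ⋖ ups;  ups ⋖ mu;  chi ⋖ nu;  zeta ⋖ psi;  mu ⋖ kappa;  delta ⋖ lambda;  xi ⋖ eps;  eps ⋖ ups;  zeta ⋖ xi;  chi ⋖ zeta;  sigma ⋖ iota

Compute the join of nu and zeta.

psi

Common upper bounds of {nu, zeta}: beta, eps, kappa, mu, psi, ups.
The least among these is psi.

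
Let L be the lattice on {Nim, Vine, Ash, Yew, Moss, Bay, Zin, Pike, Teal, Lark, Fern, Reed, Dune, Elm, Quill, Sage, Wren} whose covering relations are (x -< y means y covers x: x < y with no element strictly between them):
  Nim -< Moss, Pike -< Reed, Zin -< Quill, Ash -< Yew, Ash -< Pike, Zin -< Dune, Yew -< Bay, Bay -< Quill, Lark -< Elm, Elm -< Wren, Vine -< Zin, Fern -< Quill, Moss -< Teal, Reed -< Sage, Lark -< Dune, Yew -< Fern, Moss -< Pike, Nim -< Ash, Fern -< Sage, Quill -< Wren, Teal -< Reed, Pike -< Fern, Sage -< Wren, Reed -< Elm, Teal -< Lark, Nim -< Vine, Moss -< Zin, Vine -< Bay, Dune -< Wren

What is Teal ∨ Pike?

Common upper bounds of {Teal, Pike}: Elm, Reed, Sage, Wren.
The least among these is Reed.

Reed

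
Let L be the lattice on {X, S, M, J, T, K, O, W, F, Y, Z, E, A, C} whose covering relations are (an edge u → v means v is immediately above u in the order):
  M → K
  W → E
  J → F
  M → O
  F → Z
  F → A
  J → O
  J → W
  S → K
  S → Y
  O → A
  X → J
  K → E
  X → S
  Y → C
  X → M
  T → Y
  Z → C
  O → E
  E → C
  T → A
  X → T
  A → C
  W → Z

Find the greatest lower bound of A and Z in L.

F

Common lower bounds of {A, Z}: F, J, X.
The greatest among these is F.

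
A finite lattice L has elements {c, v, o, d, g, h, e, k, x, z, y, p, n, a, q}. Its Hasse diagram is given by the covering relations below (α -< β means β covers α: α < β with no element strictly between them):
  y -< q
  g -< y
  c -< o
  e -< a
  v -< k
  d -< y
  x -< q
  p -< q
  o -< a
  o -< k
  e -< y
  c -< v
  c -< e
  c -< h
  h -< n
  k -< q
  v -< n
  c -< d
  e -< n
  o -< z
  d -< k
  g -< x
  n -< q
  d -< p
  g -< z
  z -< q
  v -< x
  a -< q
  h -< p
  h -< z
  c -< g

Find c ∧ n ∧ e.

Common lower bounds of {c, n, e}: c.
The greatest among these is c.

c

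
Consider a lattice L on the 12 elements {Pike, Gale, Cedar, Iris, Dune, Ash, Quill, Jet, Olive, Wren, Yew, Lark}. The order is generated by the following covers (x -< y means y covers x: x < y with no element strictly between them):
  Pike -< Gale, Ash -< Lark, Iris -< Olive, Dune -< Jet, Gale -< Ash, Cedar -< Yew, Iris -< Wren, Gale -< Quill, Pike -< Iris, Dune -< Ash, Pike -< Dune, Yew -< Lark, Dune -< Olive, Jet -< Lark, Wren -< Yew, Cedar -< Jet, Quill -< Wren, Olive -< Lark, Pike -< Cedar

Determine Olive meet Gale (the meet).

Common lower bounds of {Olive, Gale}: Pike.
The greatest among these is Pike.

Pike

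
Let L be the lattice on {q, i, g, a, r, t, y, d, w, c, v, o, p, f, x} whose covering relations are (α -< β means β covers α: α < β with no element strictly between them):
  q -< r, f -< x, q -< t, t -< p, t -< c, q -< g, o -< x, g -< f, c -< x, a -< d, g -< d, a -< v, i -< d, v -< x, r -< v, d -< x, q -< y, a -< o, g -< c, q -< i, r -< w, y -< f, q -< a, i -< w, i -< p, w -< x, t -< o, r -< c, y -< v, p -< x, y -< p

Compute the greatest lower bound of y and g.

q

Common lower bounds of {y, g}: q.
The greatest among these is q.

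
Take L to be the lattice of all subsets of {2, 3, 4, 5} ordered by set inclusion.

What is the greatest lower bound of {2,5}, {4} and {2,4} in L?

Under ⊆, meet is intersection: {2,5} ∩ {4} ∩ {2,4} = ∅.

∅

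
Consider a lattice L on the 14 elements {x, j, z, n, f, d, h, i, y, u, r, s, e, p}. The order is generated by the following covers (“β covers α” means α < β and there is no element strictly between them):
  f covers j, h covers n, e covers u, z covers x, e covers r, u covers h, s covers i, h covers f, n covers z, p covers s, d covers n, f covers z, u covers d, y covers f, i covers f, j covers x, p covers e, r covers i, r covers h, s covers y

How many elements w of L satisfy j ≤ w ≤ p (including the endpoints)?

10

The interval [j, p] = {e, f, h, i, j, p, r, s, u, y}, which has 10 elements.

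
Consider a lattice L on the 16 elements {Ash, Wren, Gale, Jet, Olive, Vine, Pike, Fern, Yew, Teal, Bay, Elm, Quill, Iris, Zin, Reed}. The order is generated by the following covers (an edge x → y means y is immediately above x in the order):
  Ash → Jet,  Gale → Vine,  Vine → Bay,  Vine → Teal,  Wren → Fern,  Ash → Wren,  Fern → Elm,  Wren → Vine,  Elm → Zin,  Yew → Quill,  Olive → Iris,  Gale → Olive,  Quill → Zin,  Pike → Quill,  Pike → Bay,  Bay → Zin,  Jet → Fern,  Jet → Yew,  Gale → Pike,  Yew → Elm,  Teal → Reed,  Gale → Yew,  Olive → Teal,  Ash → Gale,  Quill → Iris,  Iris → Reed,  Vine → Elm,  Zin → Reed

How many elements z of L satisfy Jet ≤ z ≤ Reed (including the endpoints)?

8

The interval [Jet, Reed] = {Elm, Fern, Iris, Jet, Quill, Reed, Yew, Zin}, which has 8 elements.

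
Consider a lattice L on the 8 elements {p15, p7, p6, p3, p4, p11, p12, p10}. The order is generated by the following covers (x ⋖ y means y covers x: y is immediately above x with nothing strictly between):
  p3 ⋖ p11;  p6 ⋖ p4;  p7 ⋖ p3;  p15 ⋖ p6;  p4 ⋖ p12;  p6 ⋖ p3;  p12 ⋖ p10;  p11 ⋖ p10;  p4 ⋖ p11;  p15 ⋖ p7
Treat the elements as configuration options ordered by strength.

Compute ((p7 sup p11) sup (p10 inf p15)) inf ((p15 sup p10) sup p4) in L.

p11

p7 ∨ p11 = p11
p10 ∧ p15 = p15
p11 ∨ p15 = p11
p15 ∨ p10 = p10
p10 ∨ p4 = p10
p11 ∧ p10 = p11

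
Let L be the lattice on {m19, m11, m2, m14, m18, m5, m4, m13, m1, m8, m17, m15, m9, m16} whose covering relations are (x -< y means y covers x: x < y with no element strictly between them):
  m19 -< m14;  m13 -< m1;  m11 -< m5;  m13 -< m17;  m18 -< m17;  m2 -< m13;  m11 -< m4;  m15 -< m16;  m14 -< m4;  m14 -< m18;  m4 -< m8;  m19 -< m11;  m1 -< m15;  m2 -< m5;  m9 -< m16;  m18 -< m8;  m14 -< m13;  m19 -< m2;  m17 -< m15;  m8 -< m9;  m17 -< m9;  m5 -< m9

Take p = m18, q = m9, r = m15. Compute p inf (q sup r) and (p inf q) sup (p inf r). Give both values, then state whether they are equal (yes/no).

m18; m18; yes

q sup r = m16, so p inf (q sup r) = m18 inf m16 = m18.
p inf q = m18 and p inf r = m18, so (p inf q) sup (p inf r) = m18 sup m18 = m18.
Equal: yes.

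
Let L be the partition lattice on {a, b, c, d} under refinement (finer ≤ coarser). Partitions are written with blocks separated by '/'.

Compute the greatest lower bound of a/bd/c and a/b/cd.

a/b/c/d

Common lower bounds of {a/bd/c, a/b/cd}: a/b/c/d.
The greatest among these is a/b/c/d.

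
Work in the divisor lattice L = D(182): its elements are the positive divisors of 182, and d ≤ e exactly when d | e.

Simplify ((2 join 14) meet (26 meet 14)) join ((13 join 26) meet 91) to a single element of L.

26

2 ∨ 14 = 14
26 ∧ 14 = 2
14 ∧ 2 = 2
13 ∨ 26 = 26
26 ∧ 91 = 13
2 ∨ 13 = 26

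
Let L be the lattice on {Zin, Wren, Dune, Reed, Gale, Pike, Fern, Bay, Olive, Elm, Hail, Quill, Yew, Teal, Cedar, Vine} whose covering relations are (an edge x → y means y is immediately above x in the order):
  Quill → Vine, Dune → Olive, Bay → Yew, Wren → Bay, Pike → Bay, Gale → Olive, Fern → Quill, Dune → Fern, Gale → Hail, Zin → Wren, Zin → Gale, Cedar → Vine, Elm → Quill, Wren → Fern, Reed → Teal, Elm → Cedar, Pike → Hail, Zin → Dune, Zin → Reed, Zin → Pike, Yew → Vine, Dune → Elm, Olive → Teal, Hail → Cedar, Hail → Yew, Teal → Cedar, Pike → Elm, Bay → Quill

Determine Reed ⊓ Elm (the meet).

Common lower bounds of {Reed, Elm}: Zin.
The greatest among these is Zin.

Zin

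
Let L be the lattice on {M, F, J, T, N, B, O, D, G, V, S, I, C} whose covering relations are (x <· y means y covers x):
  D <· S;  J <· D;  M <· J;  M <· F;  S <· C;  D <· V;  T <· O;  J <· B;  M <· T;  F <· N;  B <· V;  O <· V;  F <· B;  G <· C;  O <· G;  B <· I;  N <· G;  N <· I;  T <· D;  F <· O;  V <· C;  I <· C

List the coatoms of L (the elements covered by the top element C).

G, I, S, V

The coatoms are exactly the elements covered by C: G, I, S, V.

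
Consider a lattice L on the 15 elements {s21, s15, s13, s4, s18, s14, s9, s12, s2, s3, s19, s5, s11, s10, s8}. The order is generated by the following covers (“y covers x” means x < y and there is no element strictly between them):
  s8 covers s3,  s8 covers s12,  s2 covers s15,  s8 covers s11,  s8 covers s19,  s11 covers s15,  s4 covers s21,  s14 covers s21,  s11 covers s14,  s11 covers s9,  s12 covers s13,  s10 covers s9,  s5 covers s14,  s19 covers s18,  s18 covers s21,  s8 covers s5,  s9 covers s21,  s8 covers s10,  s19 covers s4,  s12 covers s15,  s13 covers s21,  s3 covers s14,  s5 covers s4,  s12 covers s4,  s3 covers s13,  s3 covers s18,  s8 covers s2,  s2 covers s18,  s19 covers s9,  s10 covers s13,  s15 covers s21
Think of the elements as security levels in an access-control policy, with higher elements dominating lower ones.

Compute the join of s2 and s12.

Common upper bounds of {s2, s12}: s8.
The least among these is s8.

s8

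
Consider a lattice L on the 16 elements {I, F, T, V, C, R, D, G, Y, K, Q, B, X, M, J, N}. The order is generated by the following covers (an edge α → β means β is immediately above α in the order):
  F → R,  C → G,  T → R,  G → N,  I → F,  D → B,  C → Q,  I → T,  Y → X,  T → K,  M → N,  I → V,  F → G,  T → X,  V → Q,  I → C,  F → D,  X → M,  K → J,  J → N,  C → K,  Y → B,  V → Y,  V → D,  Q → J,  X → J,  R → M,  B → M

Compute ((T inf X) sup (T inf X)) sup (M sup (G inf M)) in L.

M

T ∧ X = T
T ∧ X = T
T ∨ T = T
G ∧ M = F
M ∨ F = M
T ∨ M = M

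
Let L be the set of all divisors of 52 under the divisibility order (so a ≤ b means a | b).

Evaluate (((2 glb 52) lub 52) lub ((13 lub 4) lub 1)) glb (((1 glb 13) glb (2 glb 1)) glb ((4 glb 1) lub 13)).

2 ∧ 52 = 2
2 ∨ 52 = 52
13 ∨ 4 = 52
52 ∨ 1 = 52
52 ∨ 52 = 52
1 ∧ 13 = 1
2 ∧ 1 = 1
1 ∧ 1 = 1
4 ∧ 1 = 1
1 ∨ 13 = 13
1 ∧ 13 = 1
52 ∧ 1 = 1

1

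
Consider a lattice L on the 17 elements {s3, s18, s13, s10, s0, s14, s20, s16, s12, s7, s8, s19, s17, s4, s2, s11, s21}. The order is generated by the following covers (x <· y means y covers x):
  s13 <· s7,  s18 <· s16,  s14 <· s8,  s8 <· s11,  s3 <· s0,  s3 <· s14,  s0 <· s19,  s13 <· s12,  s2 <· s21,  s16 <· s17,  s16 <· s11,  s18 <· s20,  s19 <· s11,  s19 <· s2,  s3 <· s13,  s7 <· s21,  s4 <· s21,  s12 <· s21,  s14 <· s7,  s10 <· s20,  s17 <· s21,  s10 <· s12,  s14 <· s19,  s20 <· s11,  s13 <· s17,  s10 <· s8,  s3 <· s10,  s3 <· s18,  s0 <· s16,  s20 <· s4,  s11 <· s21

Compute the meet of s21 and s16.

Common lower bounds of {s21, s16}: s0, s16, s18, s3.
The greatest among these is s16.

s16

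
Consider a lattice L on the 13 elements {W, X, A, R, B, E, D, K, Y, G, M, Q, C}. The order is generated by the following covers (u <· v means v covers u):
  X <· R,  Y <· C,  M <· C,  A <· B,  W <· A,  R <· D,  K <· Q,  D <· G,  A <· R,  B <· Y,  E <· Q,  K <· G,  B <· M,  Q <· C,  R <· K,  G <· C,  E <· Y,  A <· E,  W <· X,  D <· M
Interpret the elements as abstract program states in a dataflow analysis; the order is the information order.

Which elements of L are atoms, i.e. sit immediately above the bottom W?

The atoms are exactly the elements that cover W: A, X.

A, X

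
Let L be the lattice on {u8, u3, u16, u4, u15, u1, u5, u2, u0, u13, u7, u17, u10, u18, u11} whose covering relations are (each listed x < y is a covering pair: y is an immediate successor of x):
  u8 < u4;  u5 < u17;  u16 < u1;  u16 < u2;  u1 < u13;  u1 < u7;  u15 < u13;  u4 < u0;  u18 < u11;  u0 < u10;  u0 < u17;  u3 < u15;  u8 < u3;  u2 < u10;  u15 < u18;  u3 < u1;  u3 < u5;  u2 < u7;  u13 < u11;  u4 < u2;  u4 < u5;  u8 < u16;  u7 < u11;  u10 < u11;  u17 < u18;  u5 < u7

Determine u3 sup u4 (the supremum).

Common upper bounds of {u3, u4}: u11, u17, u18, u5, u7.
The least among these is u5.

u5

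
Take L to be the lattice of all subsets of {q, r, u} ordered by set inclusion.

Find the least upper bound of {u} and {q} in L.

{q,u}

Under ⊆, join is union: {u} ∪ {q} = {q,u}.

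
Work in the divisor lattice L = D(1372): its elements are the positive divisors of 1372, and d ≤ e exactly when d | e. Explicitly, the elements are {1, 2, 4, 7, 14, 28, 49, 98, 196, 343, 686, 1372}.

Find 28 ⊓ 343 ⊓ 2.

In the divisibility order, the meet is the greatest common divisor: gcd(28, 343, 2) = 1.

1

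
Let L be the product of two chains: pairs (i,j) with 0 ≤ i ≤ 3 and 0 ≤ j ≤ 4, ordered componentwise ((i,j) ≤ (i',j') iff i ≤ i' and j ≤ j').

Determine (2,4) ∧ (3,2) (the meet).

In a product of chains, the meet is componentwise min, giving (2,2).

(2,2)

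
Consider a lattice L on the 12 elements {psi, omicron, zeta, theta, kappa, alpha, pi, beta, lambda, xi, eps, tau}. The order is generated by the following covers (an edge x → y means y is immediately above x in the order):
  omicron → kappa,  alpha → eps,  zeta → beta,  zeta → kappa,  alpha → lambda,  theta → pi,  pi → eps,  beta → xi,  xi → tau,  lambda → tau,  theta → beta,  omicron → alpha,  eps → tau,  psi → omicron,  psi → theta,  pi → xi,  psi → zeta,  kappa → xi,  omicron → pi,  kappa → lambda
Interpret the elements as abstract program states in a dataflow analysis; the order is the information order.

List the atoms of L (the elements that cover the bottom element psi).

omicron, theta, zeta

The atoms are exactly the elements that cover psi: omicron, theta, zeta.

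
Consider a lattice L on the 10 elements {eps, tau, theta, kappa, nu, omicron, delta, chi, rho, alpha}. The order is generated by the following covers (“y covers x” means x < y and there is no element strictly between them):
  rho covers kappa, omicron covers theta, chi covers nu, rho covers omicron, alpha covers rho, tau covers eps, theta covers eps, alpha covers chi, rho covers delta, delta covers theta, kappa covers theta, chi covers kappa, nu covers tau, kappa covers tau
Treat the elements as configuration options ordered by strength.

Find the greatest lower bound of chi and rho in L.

Common lower bounds of {chi, rho}: eps, kappa, tau, theta.
The greatest among these is kappa.

kappa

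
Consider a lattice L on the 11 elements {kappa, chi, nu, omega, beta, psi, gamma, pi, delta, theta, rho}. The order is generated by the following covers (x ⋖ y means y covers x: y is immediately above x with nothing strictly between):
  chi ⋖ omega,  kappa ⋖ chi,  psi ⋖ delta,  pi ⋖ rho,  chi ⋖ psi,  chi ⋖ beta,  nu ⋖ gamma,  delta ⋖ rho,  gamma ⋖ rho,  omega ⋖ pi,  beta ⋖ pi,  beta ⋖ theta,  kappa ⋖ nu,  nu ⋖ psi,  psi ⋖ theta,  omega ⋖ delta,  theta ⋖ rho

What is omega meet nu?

kappa

Common lower bounds of {omega, nu}: kappa.
The greatest among these is kappa.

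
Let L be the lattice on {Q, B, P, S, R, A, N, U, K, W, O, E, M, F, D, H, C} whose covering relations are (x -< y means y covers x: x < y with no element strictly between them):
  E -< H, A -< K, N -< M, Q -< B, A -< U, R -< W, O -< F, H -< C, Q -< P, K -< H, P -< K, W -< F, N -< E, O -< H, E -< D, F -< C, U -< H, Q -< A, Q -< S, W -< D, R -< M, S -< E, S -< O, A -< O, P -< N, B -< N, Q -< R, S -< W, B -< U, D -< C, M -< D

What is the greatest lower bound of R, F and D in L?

Common lower bounds of {R, F, D}: Q, R.
The greatest among these is R.

R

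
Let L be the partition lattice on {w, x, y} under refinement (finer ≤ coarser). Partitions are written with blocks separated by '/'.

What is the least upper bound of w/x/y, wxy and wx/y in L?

Common upper bounds of {w/x/y, wxy, wx/y}: wxy.
The least among these is wxy.

wxy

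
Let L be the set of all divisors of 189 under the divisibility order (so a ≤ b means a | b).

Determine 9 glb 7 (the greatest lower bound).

1

Common lower bounds of {9, 7}: 1.
The greatest among these is 1.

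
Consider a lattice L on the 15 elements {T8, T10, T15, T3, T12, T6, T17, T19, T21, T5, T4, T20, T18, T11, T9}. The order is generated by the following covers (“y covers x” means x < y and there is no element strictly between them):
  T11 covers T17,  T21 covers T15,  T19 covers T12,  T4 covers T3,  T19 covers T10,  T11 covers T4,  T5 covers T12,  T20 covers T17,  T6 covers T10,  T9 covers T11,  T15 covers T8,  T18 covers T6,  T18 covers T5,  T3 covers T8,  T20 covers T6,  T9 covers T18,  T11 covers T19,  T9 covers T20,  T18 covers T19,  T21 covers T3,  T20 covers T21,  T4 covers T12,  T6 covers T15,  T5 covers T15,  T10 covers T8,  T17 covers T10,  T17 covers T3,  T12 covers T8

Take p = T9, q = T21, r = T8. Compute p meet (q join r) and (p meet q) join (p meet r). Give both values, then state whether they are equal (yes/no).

T21; T21; yes

q join r = T21, so p meet (q join r) = T9 meet T21 = T21.
p meet q = T21 and p meet r = T8, so (p meet q) join (p meet r) = T21 join T8 = T21.
Equal: yes.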